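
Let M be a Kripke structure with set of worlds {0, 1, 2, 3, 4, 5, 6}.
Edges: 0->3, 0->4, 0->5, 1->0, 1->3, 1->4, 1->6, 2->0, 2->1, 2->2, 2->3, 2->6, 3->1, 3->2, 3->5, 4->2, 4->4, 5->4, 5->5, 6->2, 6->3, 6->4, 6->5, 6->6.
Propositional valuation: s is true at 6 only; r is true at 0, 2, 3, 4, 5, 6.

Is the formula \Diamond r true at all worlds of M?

Yes

Let φ = \Diamond r. Evaluate φ at each world:
  0 (successors {3, 4, 5}): φ is true.
  1 (successors {0, 3, 4, 6}): φ is true.
  2 (successors {0, 1, 2, 3, 6}): φ is true.
  3 (successors {1, 2, 5}): φ is true.
  4 (successors {2, 4}): φ is true.
  5 (successors {4, 5}): φ is true.
  6 (successors {2, 3, 4, 5, 6}): φ is true.
For instance, at 4:
  At 4: \Diamond r requires r at some successor in {2, 4}.
    r holds at 2, so \Diamond r is true at 4.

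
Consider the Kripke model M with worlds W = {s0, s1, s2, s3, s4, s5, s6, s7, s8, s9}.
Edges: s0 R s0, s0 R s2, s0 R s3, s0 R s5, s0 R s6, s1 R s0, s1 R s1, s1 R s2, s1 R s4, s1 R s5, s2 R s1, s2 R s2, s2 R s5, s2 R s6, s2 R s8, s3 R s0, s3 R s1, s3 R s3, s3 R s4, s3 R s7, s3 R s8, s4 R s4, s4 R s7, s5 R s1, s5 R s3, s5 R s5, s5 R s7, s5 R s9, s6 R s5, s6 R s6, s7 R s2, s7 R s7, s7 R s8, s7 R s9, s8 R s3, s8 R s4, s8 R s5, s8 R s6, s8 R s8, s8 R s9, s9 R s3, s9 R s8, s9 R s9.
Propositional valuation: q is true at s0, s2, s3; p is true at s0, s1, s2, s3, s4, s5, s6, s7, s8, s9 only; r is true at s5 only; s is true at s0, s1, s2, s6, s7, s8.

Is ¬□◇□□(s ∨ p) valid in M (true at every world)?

Let φ = ¬□◇□□(s ∨ p). Evaluate φ at each world:
  s0 (successors {s0, s2, s3, s5, s6}): φ is false.
  s1 (successors {s0, s1, s2, s4, s5}): φ is false.
  s2 (successors {s1, s2, s5, s6, s8}): φ is false.
  s3 (successors {s0, s1, s3, s4, s7, s8}): φ is false.
  s4 (successors {s4, s7}): φ is false.
  s5 (successors {s1, s3, s5, s7, s9}): φ is false.
  s6 (successors {s5, s6}): φ is false.
  s7 (successors {s2, s7, s8, s9}): φ is false.
  s8 (successors {s3, s4, s5, s6, s8, s9}): φ is false.
  s9 (successors {s3, s8, s9}): φ is false.
Detail at s0 (counterexample):
  At s0: □◇□□(s ∨ p) is true, so ¬□◇□□(s ∨ p) is false.
    At s0: □◇□□(s ∨ p) requires ◇□□(s ∨ p) at every successor {s0, s2, s3, s5, s6}.
      At s0: ◇□□(s ∨ p) is true.
      At s2: ◇□□(s ∨ p) is true.
      At s3: ◇□□(s ∨ p) is true.
      At s5: ◇□□(s ∨ p) is true.
      At s6: ◇□□(s ∨ p) is true.
    So □◇□□(s ∨ p) is true at s0.

No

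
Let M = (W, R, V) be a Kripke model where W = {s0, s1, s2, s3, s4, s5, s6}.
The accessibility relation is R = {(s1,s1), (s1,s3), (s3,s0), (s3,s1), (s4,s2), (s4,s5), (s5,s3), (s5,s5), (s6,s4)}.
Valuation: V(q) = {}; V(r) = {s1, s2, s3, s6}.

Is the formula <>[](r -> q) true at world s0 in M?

At s0: no accessible worlds, so <>[](r -> q) is false.

No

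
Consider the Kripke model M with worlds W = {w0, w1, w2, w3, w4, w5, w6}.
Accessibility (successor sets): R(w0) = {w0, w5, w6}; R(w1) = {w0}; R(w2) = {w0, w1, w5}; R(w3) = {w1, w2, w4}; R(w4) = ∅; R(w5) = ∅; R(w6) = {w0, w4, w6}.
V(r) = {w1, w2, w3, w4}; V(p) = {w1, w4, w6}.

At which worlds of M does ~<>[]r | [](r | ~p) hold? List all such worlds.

Recall that []ψ holds at a world iff ψ holds at every accessible world, and <>ψ holds iff ψ holds at some accessible world.
Let φ = ~<>[]r | [](r | ~p). Evaluate φ at each world:
  w0 (successors {w0, w5, w6}): φ is false.
  w1 (successors {w0}): φ is true.
  w2 (successors {w0, w1, w5}): φ is true.
  w3 (successors {w1, w2, w4}): φ is true.
  w4 (successors ∅): φ is true.
  w5 (successors ∅): φ is true.
  w6 (successors {w0, w4, w6}): φ is false.
For instance, at w2:
  At w2: ~<>[]r is false, [](r | ~p) is true, so ~<>[]r | [](r | ~p) is true.
    At w2: <>[]r is true, so ~<>[]r is false.
      At w2: <>[]r requires []r at some successor in {w0, w1, w5}.
        []r holds at w5, so <>[]r is true at w2.
    At w2: [](r | ~p) requires r | ~p at every successor {w0, w1, w5}.
      At w0: r | ~p is true.
      At w1: r | ~p is true.
      At w5: r | ~p is true.
    So [](r | ~p) is true at w2.
Satisfying worlds: {w1, w2, w3, w4, w5}

w1, w2, w3, w4, w5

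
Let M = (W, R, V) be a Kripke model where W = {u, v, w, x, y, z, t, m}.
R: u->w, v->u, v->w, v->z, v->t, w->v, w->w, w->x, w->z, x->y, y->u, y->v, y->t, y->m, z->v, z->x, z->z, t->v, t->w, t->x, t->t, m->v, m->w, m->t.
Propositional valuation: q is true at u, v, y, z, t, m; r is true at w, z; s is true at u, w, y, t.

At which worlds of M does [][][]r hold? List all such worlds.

Let φ = [][][]r. Evaluate φ at each world:
  u (successors {w}): φ is false.
  v (successors {u, w, z, t}): φ is false.
  w (successors {v, w, x, z}): φ is false.
  x (successors {y}): φ is false.
  y (successors {u, v, t, m}): φ is false.
  z (successors {v, x, z}): φ is false.
  t (successors {v, w, x, t}): φ is false.
  m (successors {v, w, t}): φ is false.
For instance, at v:
  At v: [][][]r requires [][]r at every successor {u, w, z, t}.
    [][]r fails at u, so [][][]r is false at v.
      At u: [][]r requires []r at every successor {w}.
        []r fails at w, so [][]r is false at u.
Satisfying worlds: none.

none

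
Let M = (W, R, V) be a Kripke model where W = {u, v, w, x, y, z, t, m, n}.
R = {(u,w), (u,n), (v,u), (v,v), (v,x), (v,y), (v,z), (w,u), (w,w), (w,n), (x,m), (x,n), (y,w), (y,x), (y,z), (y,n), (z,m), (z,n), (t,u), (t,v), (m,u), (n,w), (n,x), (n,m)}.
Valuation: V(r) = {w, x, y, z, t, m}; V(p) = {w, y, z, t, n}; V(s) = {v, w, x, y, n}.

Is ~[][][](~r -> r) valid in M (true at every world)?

Yes

Recall that []ψ holds at a world iff ψ holds at every accessible world, and <>ψ holds iff ψ holds at some accessible world.
Let φ = ~[][][](~r -> r). Evaluate φ at each world:
  u (successors {w, n}): φ is true.
  v (successors {u, v, x, y, z}): φ is true.
  w (successors {u, w, n}): φ is true.
  x (successors {m, n}): φ is true.
  y (successors {w, x, z, n}): φ is true.
  z (successors {m, n}): φ is true.
  t (successors {u, v}): φ is true.
  m (successors {u}): φ is true.
  n (successors {w, x, m}): φ is true.
For instance, at n:
  At n: [][][](~r -> r) is false, so ~[][][](~r -> r) is true.
    At n: [][][](~r -> r) requires [][](~r -> r) at every successor {w, x, m}.
      [][](~r -> r) fails at w, so [][][](~r -> r) is false at n.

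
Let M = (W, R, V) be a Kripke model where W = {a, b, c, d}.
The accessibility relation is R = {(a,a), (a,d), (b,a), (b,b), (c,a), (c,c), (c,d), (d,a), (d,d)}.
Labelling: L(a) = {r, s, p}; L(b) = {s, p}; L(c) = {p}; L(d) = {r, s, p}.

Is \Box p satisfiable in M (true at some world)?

Yes

Let φ = \Box p. Evaluate φ at each world:
  a (successors {a, d}): φ is true.
  b (successors {a, b}): φ is true.
  c (successors {a, c, d}): φ is true.
  d (successors {a, d}): φ is true.
Detail at a (witness):
  At a: \Box p requires p at every successor {a, d}.
    At a: p is true.
    At d: p is true.
  So \Box p is true at a.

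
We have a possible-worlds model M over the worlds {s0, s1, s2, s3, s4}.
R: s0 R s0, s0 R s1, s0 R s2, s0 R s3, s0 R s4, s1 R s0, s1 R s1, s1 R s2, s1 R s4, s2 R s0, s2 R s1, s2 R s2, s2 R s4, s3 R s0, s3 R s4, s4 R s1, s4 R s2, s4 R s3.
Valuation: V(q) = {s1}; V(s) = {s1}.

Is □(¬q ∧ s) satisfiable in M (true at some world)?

No

Let φ = □(¬q ∧ s). Evaluate φ at each world:
  s0 (successors {s0, s1, s2, s3, s4}): φ is false.
  s1 (successors {s0, s1, s2, s4}): φ is false.
  s2 (successors {s0, s1, s2, s4}): φ is false.
  s3 (successors {s0, s4}): φ is false.
  s4 (successors {s1, s2, s3}): φ is false.
For instance, at s3:
  At s3: □(¬q ∧ s) requires ¬q ∧ s at every successor {s0, s4}.
    ¬q ∧ s fails at s0, so □(¬q ∧ s) is false at s3.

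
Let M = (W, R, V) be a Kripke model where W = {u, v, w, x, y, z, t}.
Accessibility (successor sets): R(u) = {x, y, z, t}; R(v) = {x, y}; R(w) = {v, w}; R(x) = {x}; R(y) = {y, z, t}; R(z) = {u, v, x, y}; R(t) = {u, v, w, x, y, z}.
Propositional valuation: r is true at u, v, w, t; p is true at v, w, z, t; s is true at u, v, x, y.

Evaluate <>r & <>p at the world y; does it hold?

Yes

At y: <>r is true, <>p is true, so <>r & <>p is true.
  At y: <>r requires r at some successor in {y, z, t}.
    r holds at t, so <>r is true at y.
  At y: <>p requires p at some successor in {y, z, t}.
    p holds at z, so <>p is true at y.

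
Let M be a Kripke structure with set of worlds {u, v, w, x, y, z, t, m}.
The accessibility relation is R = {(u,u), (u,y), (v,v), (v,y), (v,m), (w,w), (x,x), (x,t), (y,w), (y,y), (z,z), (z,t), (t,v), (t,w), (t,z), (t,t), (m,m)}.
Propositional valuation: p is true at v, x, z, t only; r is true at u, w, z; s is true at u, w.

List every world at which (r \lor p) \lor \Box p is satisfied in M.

u, v, w, x, z, t

Recall that \Box ψ holds at a world iff ψ holds at every accessible world, and \Diamond ψ holds iff ψ holds at some accessible world.
Let φ = (r \lor p) \lor \Box p. Evaluate φ at each world:
  u (successors {u, y}): φ is true.
  v (successors {v, y, m}): φ is true.
  w (successors {w}): φ is true.
  x (successors {x, t}): φ is true.
  y (successors {w, y}): φ is false.
  z (successors {z, t}): φ is true.
  t (successors {v, w, z, t}): φ is true.
  m (successors {m}): φ is false.
For instance, at w:
  At w: r \lor p is true, \Box p is false, so (r \lor p) \lor \Box p is true.
    At w: \Box p requires p at every successor {w}.
      p fails at w, so \Box p is false at w.
Satisfying worlds: {u, v, w, x, z, t}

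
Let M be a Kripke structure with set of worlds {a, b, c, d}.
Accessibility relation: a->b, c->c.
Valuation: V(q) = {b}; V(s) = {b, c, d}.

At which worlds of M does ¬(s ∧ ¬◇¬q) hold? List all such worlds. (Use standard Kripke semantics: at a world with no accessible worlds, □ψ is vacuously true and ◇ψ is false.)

a, c

Let φ = ¬(s ∧ ¬◇¬q). Evaluate φ at each world:
  a (successors {b}): φ is true.
  b (successors ∅): φ is false.
  c (successors {c}): φ is true.
  d (successors ∅): φ is false.
For instance, at a:
  At a: s ∧ ¬◇¬q is false, so ¬(s ∧ ¬◇¬q) is true.
    At a: s is false, ¬◇¬q is true, so s ∧ ¬◇¬q is false.
      At a: ◇¬q is false, so ¬◇¬q is true.
Satisfying worlds: {a, c}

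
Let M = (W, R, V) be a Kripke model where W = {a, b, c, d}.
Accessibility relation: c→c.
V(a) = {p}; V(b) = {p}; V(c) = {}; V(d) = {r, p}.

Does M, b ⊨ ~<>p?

Yes

Recall that <>ψ holds at a world iff ψ holds at some accessible world.
At b: <>p is false, so ~<>p is true.
  At b: no accessible worlds, so <>p is false.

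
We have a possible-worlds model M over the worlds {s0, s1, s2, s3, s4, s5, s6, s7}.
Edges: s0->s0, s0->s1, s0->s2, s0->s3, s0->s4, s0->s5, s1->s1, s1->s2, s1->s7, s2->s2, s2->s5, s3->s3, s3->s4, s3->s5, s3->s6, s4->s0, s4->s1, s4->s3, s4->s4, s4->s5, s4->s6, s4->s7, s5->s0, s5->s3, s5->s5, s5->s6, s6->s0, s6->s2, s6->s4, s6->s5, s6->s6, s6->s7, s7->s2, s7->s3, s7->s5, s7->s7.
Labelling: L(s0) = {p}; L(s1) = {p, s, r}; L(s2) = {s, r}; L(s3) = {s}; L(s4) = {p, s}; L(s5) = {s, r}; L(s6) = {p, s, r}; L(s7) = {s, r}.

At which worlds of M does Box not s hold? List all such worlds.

none

Let φ = Box not s. Evaluate φ at each world:
  s0 (successors {s0, s1, s2, s3, s4, s5}): φ is false.
  s1 (successors {s1, s2, s7}): φ is false.
  s2 (successors {s2, s5}): φ is false.
  s3 (successors {s3, s4, s5, s6}): φ is false.
  s4 (successors {s0, s1, s3, s4, s5, s6, s7}): φ is false.
  s5 (successors {s0, s3, s5, s6}): φ is false.
  s6 (successors {s0, s2, s4, s5, s6, s7}): φ is false.
  s7 (successors {s2, s3, s5, s7}): φ is false.
For instance, at s2:
  At s2: Box not s requires not s at every successor {s2, s5}.
    not s fails at s2, so Box not s is false at s2.
Satisfying worlds: none.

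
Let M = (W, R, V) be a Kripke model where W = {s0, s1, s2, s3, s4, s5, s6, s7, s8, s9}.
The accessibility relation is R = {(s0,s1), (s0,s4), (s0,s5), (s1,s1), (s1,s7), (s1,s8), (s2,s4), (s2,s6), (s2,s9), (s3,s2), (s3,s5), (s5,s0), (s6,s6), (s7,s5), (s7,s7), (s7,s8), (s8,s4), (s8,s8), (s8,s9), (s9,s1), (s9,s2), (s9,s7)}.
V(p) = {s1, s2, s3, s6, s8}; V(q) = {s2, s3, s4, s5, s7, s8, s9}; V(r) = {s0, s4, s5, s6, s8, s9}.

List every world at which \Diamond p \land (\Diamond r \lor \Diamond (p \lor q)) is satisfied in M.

Let φ = \Diamond p \land (\Diamond r \lor \Diamond (p \lor q)). Evaluate φ at each world:
  s0 (successors {s1, s4, s5}): φ is true.
  s1 (successors {s1, s7, s8}): φ is true.
  s2 (successors {s4, s6, s9}): φ is true.
  s3 (successors {s2, s5}): φ is true.
  s4 (successors ∅): φ is false.
  s5 (successors {s0}): φ is false.
  s6 (successors {s6}): φ is true.
  s7 (successors {s5, s7, s8}): φ is true.
  s8 (successors {s4, s8, s9}): φ is true.
  s9 (successors {s1, s2, s7}): φ is true.
For instance, at s6:
  At s6: \Diamond p is true, \Diamond r \lor \Diamond (p \lor q) is true, so \Diamond p \land (\Diamond r \lor \Diamond (p \lor q)) is true.
    At s6: \Diamond p requires p at some successor in {s6}.
      p holds at s6, so \Diamond p is true at s6.
    At s6: \Diamond r is true, \Diamond (p \lor q) is true, so \Diamond r \lor \Diamond (p \lor q) is true.
      At s6: \Diamond r requires r at some successor in {s6}.
        r holds at s6, so \Diamond r is true at s6.
      At s6: \Diamond (p \lor q) requires p \lor q at some successor in {s6}.
        p \lor q holds at s6, so \Diamond (p \lor q) is true at s6.
Satisfying worlds: {s0, s1, s2, s3, s6, s7, s8, s9}

s0, s1, s2, s3, s6, s7, s8, s9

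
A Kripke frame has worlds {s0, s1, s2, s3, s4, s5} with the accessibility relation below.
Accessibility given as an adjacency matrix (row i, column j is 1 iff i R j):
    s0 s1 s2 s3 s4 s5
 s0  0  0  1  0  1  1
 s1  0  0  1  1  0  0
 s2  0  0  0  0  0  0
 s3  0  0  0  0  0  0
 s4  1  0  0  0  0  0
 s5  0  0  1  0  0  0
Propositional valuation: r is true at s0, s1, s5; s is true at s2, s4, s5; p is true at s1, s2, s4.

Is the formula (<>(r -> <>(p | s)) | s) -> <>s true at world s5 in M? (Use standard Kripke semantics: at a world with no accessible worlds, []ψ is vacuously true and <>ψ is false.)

Recall that <>ψ holds at a world iff ψ holds at some accessible world.
At s5: <>(r -> <>(p | s)) | s is true, <>s is true, so (<>(r -> <>(p | s)) | s) -> <>s is true.
  At s5: <>(r -> <>(p | s)) is true, s is true, so <>(r -> <>(p | s)) | s is true.
    At s5: <>(r -> <>(p | s)) requires r -> <>(p | s) at some successor in {s2}.
      r -> <>(p | s) holds at s2, so <>(r -> <>(p | s)) is true at s5.
  At s5: <>s requires s at some successor in {s2}.
    s holds at s2, so <>s is true at s5.

Yes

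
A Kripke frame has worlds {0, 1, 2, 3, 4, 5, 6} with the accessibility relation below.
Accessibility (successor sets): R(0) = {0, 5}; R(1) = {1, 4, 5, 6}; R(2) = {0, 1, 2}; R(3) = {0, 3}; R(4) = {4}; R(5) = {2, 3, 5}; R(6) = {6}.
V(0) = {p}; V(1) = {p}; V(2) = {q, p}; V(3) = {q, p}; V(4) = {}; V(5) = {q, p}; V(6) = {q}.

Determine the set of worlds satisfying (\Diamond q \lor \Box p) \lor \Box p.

Let φ = (\Diamond q \lor \Box p) \lor \Box p. Evaluate φ at each world:
  0 (successors {0, 5}): φ is true.
  1 (successors {1, 4, 5, 6}): φ is true.
  2 (successors {0, 1, 2}): φ is true.
  3 (successors {0, 3}): φ is true.
  4 (successors {4}): φ is false.
  5 (successors {2, 3, 5}): φ is true.
  6 (successors {6}): φ is true.
For instance, at 4:
  At 4: \Diamond q \lor \Box p is false, \Box p is false, so (\Diamond q \lor \Box p) \lor \Box p is false.
    At 4: \Diamond q is false, \Box p is false, so \Diamond q \lor \Box p is false.
      At 4: \Diamond q requires q at some successor in {4}.
        At 4: q is false.
      So \Diamond q is false at 4.
      At 4: \Box p requires p at every successor {4}.
        p fails at 4, so \Box p is false at 4.
    At 4: \Box p requires p at every successor {4}.
      p fails at 4, so \Box p is false at 4.
Satisfying worlds: {0, 1, 2, 3, 5, 6}

0, 1, 2, 3, 5, 6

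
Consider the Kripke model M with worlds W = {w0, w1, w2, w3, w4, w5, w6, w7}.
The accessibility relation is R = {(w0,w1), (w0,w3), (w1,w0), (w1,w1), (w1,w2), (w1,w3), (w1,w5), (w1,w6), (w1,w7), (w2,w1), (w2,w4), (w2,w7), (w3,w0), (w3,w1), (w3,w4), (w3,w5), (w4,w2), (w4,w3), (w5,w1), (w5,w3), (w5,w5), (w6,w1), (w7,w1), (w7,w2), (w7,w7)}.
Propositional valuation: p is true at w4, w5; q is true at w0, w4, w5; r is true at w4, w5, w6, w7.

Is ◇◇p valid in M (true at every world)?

Yes

Let φ = ◇◇p. Evaluate φ at each world:
  w0 (successors {w1, w3}): φ is true.
  w1 (successors {w0, w1, w2, w3, w5, w6, w7}): φ is true.
  w2 (successors {w1, w4, w7}): φ is true.
  w3 (successors {w0, w1, w4, w5}): φ is true.
  w4 (successors {w2, w3}): φ is true.
  w5 (successors {w1, w3, w5}): φ is true.
  w6 (successors {w1}): φ is true.
  w7 (successors {w1, w2, w7}): φ is true.
For instance, at w5:
  At w5: ◇◇p requires ◇p at some successor in {w1, w3, w5}.
    ◇p holds at w1, so ◇◇p is true at w5.
      At w1: ◇p requires p at some successor in {w0, w1, w2, w3, w5, w6, w7}.
        p holds at w5, so ◇p is true at w1.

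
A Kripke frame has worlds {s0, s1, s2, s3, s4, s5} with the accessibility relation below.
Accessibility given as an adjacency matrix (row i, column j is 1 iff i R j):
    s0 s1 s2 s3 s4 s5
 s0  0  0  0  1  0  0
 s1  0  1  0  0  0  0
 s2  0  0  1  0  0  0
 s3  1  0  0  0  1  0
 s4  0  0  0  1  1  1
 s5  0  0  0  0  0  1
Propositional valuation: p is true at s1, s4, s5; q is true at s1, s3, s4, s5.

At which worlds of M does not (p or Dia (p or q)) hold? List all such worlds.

s2

Let φ = not (p or Dia (p or q)). Evaluate φ at each world:
  s0 (successors {s3}): φ is false.
  s1 (successors {s1}): φ is false.
  s2 (successors {s2}): φ is true.
  s3 (successors {s0, s4}): φ is false.
  s4 (successors {s3, s4, s5}): φ is false.
  s5 (successors {s5}): φ is false.
For instance, at s5:
  At s5: p or Dia (p or q) is true, so not (p or Dia (p or q)) is false.
    At s5: p is true, Dia (p or q) is true, so p or Dia (p or q) is true.
      At s5: Dia (p or q) requires p or q at some successor in {s5}.
        p or q holds at s5, so Dia (p or q) is true at s5.
Satisfying worlds: {s2}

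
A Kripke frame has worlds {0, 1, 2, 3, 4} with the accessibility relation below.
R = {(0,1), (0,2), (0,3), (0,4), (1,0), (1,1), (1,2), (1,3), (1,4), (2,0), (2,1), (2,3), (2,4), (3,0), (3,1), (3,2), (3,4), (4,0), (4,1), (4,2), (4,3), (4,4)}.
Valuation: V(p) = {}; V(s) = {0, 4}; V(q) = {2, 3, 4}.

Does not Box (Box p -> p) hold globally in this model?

No

Let φ = not Box (Box p -> p). Evaluate φ at each world:
  0 (successors {1, 2, 3, 4}): φ is false.
  1 (successors {0, 1, 2, 3, 4}): φ is false.
  2 (successors {0, 1, 3, 4}): φ is false.
  3 (successors {0, 1, 2, 4}): φ is false.
  4 (successors {0, 1, 2, 3, 4}): φ is false.
Detail at 0 (counterexample):
  At 0: Box (Box p -> p) is true, so not Box (Box p -> p) is false.
    At 0: Box (Box p -> p) requires Box p -> p at every successor {1, 2, 3, 4}.
      At 1: Box p -> p is true.
      At 2: Box p -> p is true.
      At 3: Box p -> p is true.
      At 4: Box p -> p is true.
    So Box (Box p -> p) is true at 0.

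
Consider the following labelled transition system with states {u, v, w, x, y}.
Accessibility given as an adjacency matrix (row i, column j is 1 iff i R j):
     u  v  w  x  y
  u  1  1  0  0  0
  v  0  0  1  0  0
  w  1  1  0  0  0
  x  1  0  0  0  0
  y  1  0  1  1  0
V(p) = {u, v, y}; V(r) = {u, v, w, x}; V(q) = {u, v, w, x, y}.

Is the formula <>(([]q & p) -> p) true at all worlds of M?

Let φ = <>(([]q & p) -> p). Evaluate φ at each world:
  u (successors {u, v}): φ is true.
  v (successors {w}): φ is true.
  w (successors {u, v}): φ is true.
  x (successors {u}): φ is true.
  y (successors {u, w, x}): φ is true.
For instance, at u:
  At u: <>(([]q & p) -> p) requires ([]q & p) -> p at some successor in {u, v}.
    ([]q & p) -> p holds at u, so <>(([]q & p) -> p) is true at u.
      At u: []q & p is true, p is true, so ([]q & p) -> p is true.

Yes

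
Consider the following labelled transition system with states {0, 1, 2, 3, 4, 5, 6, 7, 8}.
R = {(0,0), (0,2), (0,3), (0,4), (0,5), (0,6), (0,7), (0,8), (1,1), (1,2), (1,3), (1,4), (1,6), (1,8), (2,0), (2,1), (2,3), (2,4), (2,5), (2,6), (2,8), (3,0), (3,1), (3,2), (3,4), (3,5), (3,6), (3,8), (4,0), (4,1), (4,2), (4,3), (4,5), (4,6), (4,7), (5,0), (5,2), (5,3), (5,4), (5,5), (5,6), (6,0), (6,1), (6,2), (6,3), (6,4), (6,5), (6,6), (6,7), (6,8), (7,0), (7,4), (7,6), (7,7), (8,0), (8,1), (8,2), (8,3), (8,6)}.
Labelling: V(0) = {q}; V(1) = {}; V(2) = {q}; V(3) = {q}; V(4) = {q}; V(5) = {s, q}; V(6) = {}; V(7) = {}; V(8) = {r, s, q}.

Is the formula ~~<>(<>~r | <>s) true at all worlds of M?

Yes

Let φ = ~~<>(<>~r | <>s). Evaluate φ at each world:
  0 (successors {0, 2, 3, 4, 5, 6, 7, 8}): φ is true.
  1 (successors {1, 2, 3, 4, 6, 8}): φ is true.
  2 (successors {0, 1, 3, 4, 5, 6, 8}): φ is true.
  3 (successors {0, 1, 2, 4, 5, 6, 8}): φ is true.
  4 (successors {0, 1, 2, 3, 5, 6, 7}): φ is true.
  5 (successors {0, 2, 3, 4, 5, 6}): φ is true.
  6 (successors {0, 1, 2, 3, 4, 5, 6, 7, 8}): φ is true.
  7 (successors {0, 4, 6, 7}): φ is true.
  8 (successors {0, 1, 2, 3, 6}): φ is true.
For instance, at 2:
  At 2: ~<>(<>~r | <>s) is false, so ~~<>(<>~r | <>s) is true.
    At 2: <>(<>~r | <>s) is true, so ~<>(<>~r | <>s) is false.
      At 2: <>(<>~r | <>s) requires <>~r | <>s at some successor in {0, 1, 3, 4, 5, 6, 8}.
        <>~r | <>s holds at 0, so <>(<>~r | <>s) is true at 2.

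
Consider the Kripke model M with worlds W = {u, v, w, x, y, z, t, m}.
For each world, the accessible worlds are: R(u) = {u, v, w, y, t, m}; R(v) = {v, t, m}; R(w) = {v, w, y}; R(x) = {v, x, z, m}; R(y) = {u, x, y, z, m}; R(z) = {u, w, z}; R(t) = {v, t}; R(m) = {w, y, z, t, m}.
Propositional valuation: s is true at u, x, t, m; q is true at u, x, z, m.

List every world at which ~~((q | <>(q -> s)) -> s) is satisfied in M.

Let φ = ~~((q | <>(q -> s)) -> s). Evaluate φ at each world:
  u (successors {u, v, w, y, t, m}): φ is true.
  v (successors {v, t, m}): φ is false.
  w (successors {v, w, y}): φ is false.
  x (successors {v, x, z, m}): φ is true.
  y (successors {u, x, y, z, m}): φ is false.
  z (successors {u, w, z}): φ is false.
  t (successors {v, t}): φ is true.
  m (successors {w, y, z, t, m}): φ is true.
For instance, at z:
  At z: ~((q | <>(q -> s)) -> s) is true, so ~~((q | <>(q -> s)) -> s) is false.
    At z: (q | <>(q -> s)) -> s is false, so ~((q | <>(q -> s)) -> s) is true.
      At z: q | <>(q -> s) is true, s is false, so (q | <>(q -> s)) -> s is false.
Satisfying worlds: {u, x, t, m}

u, x, t, m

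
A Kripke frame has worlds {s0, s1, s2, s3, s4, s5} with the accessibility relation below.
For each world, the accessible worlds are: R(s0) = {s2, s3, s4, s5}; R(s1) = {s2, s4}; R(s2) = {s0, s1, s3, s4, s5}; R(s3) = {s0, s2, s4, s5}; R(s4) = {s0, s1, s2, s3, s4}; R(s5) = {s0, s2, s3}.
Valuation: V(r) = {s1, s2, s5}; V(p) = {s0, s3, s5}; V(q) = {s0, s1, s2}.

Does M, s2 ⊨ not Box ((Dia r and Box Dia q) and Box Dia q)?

At s2: Box ((Dia r and Box Dia q) and Box Dia q) is true, so not Box ((Dia r and Box Dia q) and Box Dia q) is false.
  At s2: Box ((Dia r and Box Dia q) and Box Dia q) requires (Dia r and Box Dia q) and Box Dia q at every successor {s0, s1, s3, s4, s5}.
    At s0: (Dia r and Box Dia q) and Box Dia q is true.
    At s1: (Dia r and Box Dia q) and Box Dia q is true.
    At s3: (Dia r and Box Dia q) and Box Dia q is true.
    At s4: (Dia r and Box Dia q) and Box Dia q is true.
    At s5: (Dia r and Box Dia q) and Box Dia q is true.
  So Box ((Dia r and Box Dia q) and Box Dia q) is true at s2.

No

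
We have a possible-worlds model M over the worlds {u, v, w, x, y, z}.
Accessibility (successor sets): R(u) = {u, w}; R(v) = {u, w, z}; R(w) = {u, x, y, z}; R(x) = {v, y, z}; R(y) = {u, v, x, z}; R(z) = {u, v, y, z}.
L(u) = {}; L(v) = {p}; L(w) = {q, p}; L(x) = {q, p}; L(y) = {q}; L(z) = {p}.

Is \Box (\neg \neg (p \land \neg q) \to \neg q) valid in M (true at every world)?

Yes

Let φ = \Box (\neg \neg (p \land \neg q) \to \neg q). Evaluate φ at each world:
  u (successors {u, w}): φ is true.
  v (successors {u, w, z}): φ is true.
  w (successors {u, x, y, z}): φ is true.
  x (successors {v, y, z}): φ is true.
  y (successors {u, v, x, z}): φ is true.
  z (successors {u, v, y, z}): φ is true.
For instance, at x:
  At x: \Box (\neg \neg (p \land \neg q) \to \neg q) requires \neg \neg (p \land \neg q) \to \neg q at every successor {v, y, z}.
    At v: \neg \neg (p \land \neg q) \to \neg q is true.
    At y: \neg \neg (p \land \neg q) \to \neg q is true.
    At z: \neg \neg (p \land \neg q) \to \neg q is true.
  So \Box (\neg \neg (p \land \neg q) \to \neg q) is true at x.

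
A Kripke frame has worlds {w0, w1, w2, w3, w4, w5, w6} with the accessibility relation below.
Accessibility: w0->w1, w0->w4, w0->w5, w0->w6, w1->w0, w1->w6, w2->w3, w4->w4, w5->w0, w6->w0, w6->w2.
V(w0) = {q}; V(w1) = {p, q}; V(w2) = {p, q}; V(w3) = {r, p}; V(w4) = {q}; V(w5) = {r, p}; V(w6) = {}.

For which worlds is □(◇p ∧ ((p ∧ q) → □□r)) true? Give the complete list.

w1, w3, w5, w6

Let φ = □(◇p ∧ ((p ∧ q) → □□r)). Evaluate φ at each world:
  w0 (successors {w1, w4, w5, w6}): φ is false.
  w1 (successors {w0, w6}): φ is true.
  w2 (successors {w3}): φ is false.
  w3 (successors ∅): φ is true.
  w4 (successors {w4}): φ is false.
  w5 (successors {w0}): φ is true.
  w6 (successors {w0, w2}): φ is true.
For instance, at w5:
  At w5: □(◇p ∧ ((p ∧ q) → □□r)) requires ◇p ∧ ((p ∧ q) → □□r) at every successor {w0}.
      At w0: ◇p is true, (p ∧ q) → □□r is true, so ◇p ∧ ((p ∧ q) → □□r) is true.
  So □(◇p ∧ ((p ∧ q) → □□r)) is true at w5.
Satisfying worlds: {w1, w3, w5, w6}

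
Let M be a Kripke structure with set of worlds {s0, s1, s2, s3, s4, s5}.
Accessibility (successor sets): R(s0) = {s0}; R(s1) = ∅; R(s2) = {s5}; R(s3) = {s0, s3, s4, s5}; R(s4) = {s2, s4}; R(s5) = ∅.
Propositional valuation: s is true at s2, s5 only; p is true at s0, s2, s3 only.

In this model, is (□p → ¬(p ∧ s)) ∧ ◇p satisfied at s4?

Yes

Recall that □ψ holds at a world iff ψ holds at every accessible world, and ◇ψ holds iff ψ holds at some accessible world.
At s4: □p → ¬(p ∧ s) is true, ◇p is true, so (□p → ¬(p ∧ s)) ∧ ◇p is true.
  At s4: □p is false, ¬(p ∧ s) is true, so □p → ¬(p ∧ s) is true.
    At s4: □p requires p at every successor {s2, s4}.
      p fails at s4, so □p is false at s4.
  At s4: ◇p requires p at some successor in {s2, s4}.
    p holds at s2, so ◇p is true at s4.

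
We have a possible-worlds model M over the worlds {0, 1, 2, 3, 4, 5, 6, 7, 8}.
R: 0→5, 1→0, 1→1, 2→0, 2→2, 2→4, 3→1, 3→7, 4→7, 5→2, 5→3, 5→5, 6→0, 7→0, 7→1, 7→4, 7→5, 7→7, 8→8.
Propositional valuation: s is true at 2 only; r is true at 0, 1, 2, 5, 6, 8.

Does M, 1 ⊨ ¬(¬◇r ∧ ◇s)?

At 1: ¬◇r ∧ ◇s is false, so ¬(¬◇r ∧ ◇s) is true.
  At 1: ¬◇r is false, ◇s is false, so ¬◇r ∧ ◇s is false.
    At 1: ◇r is true, so ¬◇r is false.
      At 1: ◇r requires r at some successor in {0, 1}.
        r holds at 0, so ◇r is true at 1.
    At 1: ◇s requires s at some successor in {0, 1}.
      At 0: s is false.
      At 1: s is false.
    So ◇s is false at 1.

Yes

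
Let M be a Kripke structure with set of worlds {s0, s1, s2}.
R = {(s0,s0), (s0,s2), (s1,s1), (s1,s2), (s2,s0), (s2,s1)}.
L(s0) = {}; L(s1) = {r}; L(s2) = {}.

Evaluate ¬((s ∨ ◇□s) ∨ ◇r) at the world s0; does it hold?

Yes

At s0: (s ∨ ◇□s) ∨ ◇r is false, so ¬((s ∨ ◇□s) ∨ ◇r) is true.
  At s0: s ∨ ◇□s is false, ◇r is false, so (s ∨ ◇□s) ∨ ◇r is false.
    At s0: s is false, ◇□s is false, so s ∨ ◇□s is false.
      At s0: ◇□s requires □s at some successor in {s0, s2}.
        At s0: □s is false.
        At s2: □s is false.
      So ◇□s is false at s0.
    At s0: ◇r requires r at some successor in {s0, s2}.
      At s0: r is false.
      At s2: r is false.
    So ◇r is false at s0.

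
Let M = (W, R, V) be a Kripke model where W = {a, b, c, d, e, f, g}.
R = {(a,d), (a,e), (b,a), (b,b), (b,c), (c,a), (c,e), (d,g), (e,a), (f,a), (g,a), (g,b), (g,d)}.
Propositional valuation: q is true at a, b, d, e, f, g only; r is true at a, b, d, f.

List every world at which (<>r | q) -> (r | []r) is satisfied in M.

Recall that []ψ holds at a world iff ψ holds at every accessible world, and <>ψ holds iff ψ holds at some accessible world.
Let φ = (<>r | q) -> (r | []r). Evaluate φ at each world:
  a (successors {d, e}): φ is true.
  b (successors {a, b, c}): φ is true.
  c (successors {a, e}): φ is false.
  d (successors {g}): φ is true.
  e (successors {a}): φ is true.
  f (successors {a}): φ is true.
  g (successors {a, b, d}): φ is true.
For instance, at c:
  At c: <>r | q is true, r | []r is false, so (<>r | q) -> (r | []r) is false.
    At c: <>r is true, q is false, so <>r | q is true.
      At c: <>r requires r at some successor in {a, e}.
        r holds at a, so <>r is true at c.
    At c: r is false, []r is false, so r | []r is false.
      At c: []r requires r at every successor {a, e}.
        r fails at e, so []r is false at c.
Satisfying worlds: {a, b, d, e, f, g}

a, b, d, e, f, g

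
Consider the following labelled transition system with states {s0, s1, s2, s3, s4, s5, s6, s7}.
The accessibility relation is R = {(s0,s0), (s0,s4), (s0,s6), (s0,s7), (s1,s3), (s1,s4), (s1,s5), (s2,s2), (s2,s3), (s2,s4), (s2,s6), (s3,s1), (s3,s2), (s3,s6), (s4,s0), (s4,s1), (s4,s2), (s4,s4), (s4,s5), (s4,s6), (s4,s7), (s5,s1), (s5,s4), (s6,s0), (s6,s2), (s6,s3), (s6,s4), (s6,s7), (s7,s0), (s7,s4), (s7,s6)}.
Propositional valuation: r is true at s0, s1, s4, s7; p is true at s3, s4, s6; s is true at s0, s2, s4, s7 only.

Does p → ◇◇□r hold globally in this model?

Let φ = p → ◇◇□r. Evaluate φ at each world:
  s0 (successors {s0, s4, s6, s7}): φ is true.
  s1 (successors {s3, s4, s5}): φ is true.
  s2 (successors {s2, s3, s4, s6}): φ is true.
  s3 (successors {s1, s2, s6}): φ is true.
  s4 (successors {s0, s1, s2, s4, s5, s6, s7}): φ is true.
  s5 (successors {s1, s4}): φ is true.
  s6 (successors {s0, s2, s3, s4, s7}): φ is true.
  s7 (successors {s0, s4, s6}): φ is true.
For instance, at s1:
  At s1: p is false, ◇◇□r is true, so p → ◇◇□r is true.
    At s1: ◇◇□r requires ◇□r at some successor in {s3, s4, s5}.
      ◇□r holds at s4, so ◇◇□r is true at s1.

Yes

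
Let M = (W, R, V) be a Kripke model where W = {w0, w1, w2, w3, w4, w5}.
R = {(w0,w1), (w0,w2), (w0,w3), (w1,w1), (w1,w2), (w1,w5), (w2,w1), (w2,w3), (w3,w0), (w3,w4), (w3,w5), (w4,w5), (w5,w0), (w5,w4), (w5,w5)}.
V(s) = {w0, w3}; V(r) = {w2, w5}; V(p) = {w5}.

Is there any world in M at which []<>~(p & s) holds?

Yes

Recall that []ψ holds at a world iff ψ holds at every accessible world, and <>ψ holds iff ψ holds at some accessible world.
Let φ = []<>~(p & s). Evaluate φ at each world:
  w0 (successors {w1, w2, w3}): φ is true.
  w1 (successors {w1, w2, w5}): φ is true.
  w2 (successors {w1, w3}): φ is true.
  w3 (successors {w0, w4, w5}): φ is true.
  w4 (successors {w5}): φ is true.
  w5 (successors {w0, w4, w5}): φ is true.
Detail at w0 (witness):
  At w0: []<>~(p & s) requires <>~(p & s) at every successor {w1, w2, w3}.
      At w1: <>~(p & s) requires ~(p & s) at some successor in {w1, w2, w5}.
        ~(p & s) holds at w1, so <>~(p & s) is true at w1.
      At w2: <>~(p & s) requires ~(p & s) at some successor in {w1, w3}.
        ~(p & s) holds at w1, so <>~(p & s) is true at w2.
      At w3: <>~(p & s) requires ~(p & s) at some successor in {w0, w4, w5}.
        ~(p & s) holds at w0, so <>~(p & s) is true at w3.
  So []<>~(p & s) is true at w0.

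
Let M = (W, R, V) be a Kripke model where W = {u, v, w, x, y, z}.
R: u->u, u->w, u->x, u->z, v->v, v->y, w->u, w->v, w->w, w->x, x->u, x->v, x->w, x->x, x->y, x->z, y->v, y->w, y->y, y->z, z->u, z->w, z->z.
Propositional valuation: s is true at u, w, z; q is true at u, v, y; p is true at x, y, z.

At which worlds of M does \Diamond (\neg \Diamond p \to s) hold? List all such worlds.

u, v, w, x, y, z

Let φ = \Diamond (\neg \Diamond p \to s). Evaluate φ at each world:
  u (successors {u, w, x, z}): φ is true.
  v (successors {v, y}): φ is true.
  w (successors {u, v, w, x}): φ is true.
  x (successors {u, v, w, x, y, z}): φ is true.
  y (successors {v, w, y, z}): φ is true.
  z (successors {u, w, z}): φ is true.
For instance, at z:
  At z: \Diamond (\neg \Diamond p \to s) requires \neg \Diamond p \to s at some successor in {u, w, z}.
    \neg \Diamond p \to s holds at u, so \Diamond (\neg \Diamond p \to s) is true at z.
      At u: \neg \Diamond p is false, s is true, so \neg \Diamond p \to s is true.
Satisfying worlds: {u, v, w, x, y, z}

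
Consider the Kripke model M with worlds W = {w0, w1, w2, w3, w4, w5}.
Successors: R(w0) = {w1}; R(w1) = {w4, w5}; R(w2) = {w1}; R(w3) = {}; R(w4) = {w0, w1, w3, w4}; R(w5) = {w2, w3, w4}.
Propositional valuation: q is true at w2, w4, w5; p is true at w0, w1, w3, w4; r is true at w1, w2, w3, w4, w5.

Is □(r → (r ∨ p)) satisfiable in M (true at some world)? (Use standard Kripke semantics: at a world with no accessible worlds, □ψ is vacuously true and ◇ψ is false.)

Let φ = □(r → (r ∨ p)). Evaluate φ at each world:
  w0 (successors {w1}): φ is true.
  w1 (successors {w4, w5}): φ is true.
  w2 (successors {w1}): φ is true.
  w3 (successors ∅): φ is true.
  w4 (successors {w0, w1, w3, w4}): φ is true.
  w5 (successors {w2, w3, w4}): φ is true.
Detail at w0 (witness):
  At w0: □(r → (r ∨ p)) requires r → (r ∨ p) at every successor {w1}.
    At w1: r → (r ∨ p) is true.
  So □(r → (r ∨ p)) is true at w0.

Yes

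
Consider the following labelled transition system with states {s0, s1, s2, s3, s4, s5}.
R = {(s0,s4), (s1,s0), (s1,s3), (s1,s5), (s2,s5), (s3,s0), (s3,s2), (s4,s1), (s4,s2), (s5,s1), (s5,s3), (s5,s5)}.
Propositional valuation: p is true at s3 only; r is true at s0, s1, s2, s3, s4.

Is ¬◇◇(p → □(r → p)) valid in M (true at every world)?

No

Let φ = ¬◇◇(p → □(r → p)). Evaluate φ at each world:
  s0 (successors {s4}): φ is false.
  s1 (successors {s0, s3, s5}): φ is false.
  s2 (successors {s5}): φ is false.
  s3 (successors {s0, s2}): φ is false.
  s4 (successors {s1, s2}): φ is false.
  s5 (successors {s1, s3, s5}): φ is false.
Detail at s0 (counterexample):
  At s0: ◇◇(p → □(r → p)) is true, so ¬◇◇(p → □(r → p)) is false.
    At s0: ◇◇(p → □(r → p)) requires ◇(p → □(r → p)) at some successor in {s4}.
      ◇(p → □(r → p)) holds at s4, so ◇◇(p → □(r → p)) is true at s0.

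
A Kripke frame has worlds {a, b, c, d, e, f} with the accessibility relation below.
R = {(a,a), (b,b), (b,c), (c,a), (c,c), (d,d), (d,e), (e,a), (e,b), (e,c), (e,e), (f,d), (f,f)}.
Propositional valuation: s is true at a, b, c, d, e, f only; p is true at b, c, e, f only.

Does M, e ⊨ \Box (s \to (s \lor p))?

Yes

At e: \Box (s \to (s \lor p)) requires s \to (s \lor p) at every successor {a, b, c, e}.
  At a: s \to (s \lor p) is true.
  At b: s \to (s \lor p) is true.
  At c: s \to (s \lor p) is true.
  At e: s \to (s \lor p) is true.
So \Box (s \to (s \lor p)) is true at e.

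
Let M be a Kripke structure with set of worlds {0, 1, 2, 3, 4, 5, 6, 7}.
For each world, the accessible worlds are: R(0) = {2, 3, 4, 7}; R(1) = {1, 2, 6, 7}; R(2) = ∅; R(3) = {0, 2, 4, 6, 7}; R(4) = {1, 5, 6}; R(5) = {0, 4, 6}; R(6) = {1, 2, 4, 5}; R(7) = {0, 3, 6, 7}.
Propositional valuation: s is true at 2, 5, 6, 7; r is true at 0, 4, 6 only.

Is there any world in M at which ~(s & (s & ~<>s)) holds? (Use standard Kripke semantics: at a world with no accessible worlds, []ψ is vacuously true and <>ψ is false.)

Recall that <>ψ holds at a world iff ψ holds at some accessible world.
Let φ = ~(s & (s & ~<>s)). Evaluate φ at each world:
  0 (successors {2, 3, 4, 7}): φ is true.
  1 (successors {1, 2, 6, 7}): φ is true.
  2 (successors ∅): φ is false.
  3 (successors {0, 2, 4, 6, 7}): φ is true.
  4 (successors {1, 5, 6}): φ is true.
  5 (successors {0, 4, 6}): φ is true.
  6 (successors {1, 2, 4, 5}): φ is true.
  7 (successors {0, 3, 6, 7}): φ is true.
Detail at 0 (witness):
  At 0: s & (s & ~<>s) is false, so ~(s & (s & ~<>s)) is true.
    At 0: s is false, s & ~<>s is false, so s & (s & ~<>s) is false.
      At 0: s is false, ~<>s is false, so s & ~<>s is false.

Yes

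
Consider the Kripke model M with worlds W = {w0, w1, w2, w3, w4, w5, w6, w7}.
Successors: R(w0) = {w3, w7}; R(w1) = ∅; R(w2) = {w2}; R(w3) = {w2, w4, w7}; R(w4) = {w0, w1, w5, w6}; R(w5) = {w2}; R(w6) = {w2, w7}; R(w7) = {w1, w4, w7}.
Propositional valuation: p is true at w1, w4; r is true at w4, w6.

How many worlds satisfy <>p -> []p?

Let φ = <>p -> []p. Evaluate φ at each world:
  w0 (successors {w3, w7}): φ is true.
  w1 (successors ∅): φ is true.
  w2 (successors {w2}): φ is true.
  w3 (successors {w2, w4, w7}): φ is false.
  w4 (successors {w0, w1, w5, w6}): φ is false.
  w5 (successors {w2}): φ is true.
  w6 (successors {w2, w7}): φ is true.
  w7 (successors {w1, w4, w7}): φ is false.
For instance, at w4:
  At w4: <>p is true, []p is false, so <>p -> []p is false.
    At w4: <>p requires p at some successor in {w0, w1, w5, w6}.
      p holds at w1, so <>p is true at w4.
    At w4: []p requires p at every successor {w0, w1, w5, w6}.
      p fails at w0, so []p is false at w4.
Satisfying worlds: {w0, w1, w2, w5, w6}

5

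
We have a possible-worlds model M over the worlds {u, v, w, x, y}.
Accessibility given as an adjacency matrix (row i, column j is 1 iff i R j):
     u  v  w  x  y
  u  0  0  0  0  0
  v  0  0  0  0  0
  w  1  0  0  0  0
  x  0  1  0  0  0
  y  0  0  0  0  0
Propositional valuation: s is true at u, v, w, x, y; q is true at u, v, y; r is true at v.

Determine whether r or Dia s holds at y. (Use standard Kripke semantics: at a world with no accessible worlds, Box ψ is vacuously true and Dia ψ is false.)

Recall that Dia ψ holds at a world iff ψ holds at some accessible world.
At y: r is false, Dia s is false, so r or Dia s is false.
  At y: no accessible worlds, so Dia s is false.

No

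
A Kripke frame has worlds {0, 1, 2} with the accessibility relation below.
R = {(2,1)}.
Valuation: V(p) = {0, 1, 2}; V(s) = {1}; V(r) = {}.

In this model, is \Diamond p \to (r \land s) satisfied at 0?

Yes

At 0: \Diamond p is false, r \land s is false, so \Diamond p \to (r \land s) is true.
  At 0: no accessible worlds, so \Diamond p is false.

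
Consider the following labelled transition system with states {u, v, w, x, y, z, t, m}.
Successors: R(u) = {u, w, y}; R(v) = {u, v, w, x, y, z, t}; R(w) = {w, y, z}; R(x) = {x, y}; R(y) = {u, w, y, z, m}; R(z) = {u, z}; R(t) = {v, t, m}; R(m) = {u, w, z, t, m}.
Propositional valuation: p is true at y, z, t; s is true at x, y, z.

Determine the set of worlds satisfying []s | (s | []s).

x, y, z

Let φ = []s | (s | []s). Evaluate φ at each world:
  u (successors {u, w, y}): φ is false.
  v (successors {u, v, w, x, y, z, t}): φ is false.
  w (successors {w, y, z}): φ is false.
  x (successors {x, y}): φ is true.
  y (successors {u, w, y, z, m}): φ is true.
  z (successors {u, z}): φ is true.
  t (successors {v, t, m}): φ is false.
  m (successors {u, w, z, t, m}): φ is false.
For instance, at v:
  At v: []s is false, s | []s is false, so []s | (s | []s) is false.
    At v: []s requires s at every successor {u, v, w, x, y, z, t}.
      s fails at u, so []s is false at v.
    At v: s is false, []s is false, so s | []s is false.
      At v: []s requires s at every successor {u, v, w, x, y, z, t}.
        s fails at u, so []s is false at v.
Satisfying worlds: {x, y, z}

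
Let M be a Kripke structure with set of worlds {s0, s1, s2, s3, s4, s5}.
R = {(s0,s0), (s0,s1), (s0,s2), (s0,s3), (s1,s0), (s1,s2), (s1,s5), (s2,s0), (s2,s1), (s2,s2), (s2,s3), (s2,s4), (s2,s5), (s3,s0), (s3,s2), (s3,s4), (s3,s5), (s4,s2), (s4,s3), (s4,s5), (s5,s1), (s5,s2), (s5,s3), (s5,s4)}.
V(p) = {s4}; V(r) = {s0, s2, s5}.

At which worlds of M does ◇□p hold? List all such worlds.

none

Let φ = ◇□p. Evaluate φ at each world:
  s0 (successors {s0, s1, s2, s3}): φ is false.
  s1 (successors {s0, s2, s5}): φ is false.
  s2 (successors {s0, s1, s2, s3, s4, s5}): φ is false.
  s3 (successors {s0, s2, s4, s5}): φ is false.
  s4 (successors {s2, s3, s5}): φ is false.
  s5 (successors {s1, s2, s3, s4}): φ is false.
For instance, at s1:
  At s1: ◇□p requires □p at some successor in {s0, s2, s5}.
    At s0: □p is false.
    At s2: □p is false.
    At s5: □p is false.
  So ◇□p is false at s1.
Satisfying worlds: none.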